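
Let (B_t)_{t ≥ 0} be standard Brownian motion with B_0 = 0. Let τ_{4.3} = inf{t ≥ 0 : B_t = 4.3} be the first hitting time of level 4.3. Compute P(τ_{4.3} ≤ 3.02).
P(τ_{4.3} ≤ 3.02) = 2(1 − Φ(4.3/√3.02)) = 2(1 − Φ(2.4744)) ≈ 0.0133

By the reflection principle for standard BM, P(τ_b ≤ t) = 2 · P(B_t ≥ b). Since B_t ~ N(0, t), P(B_t ≥ 4.3) = 1 − Φ(4.3/√t) = 1 − Φ(4.3/√3.02) = 1 − Φ(2.4744) ≈ 0.00667. Doubling: P(τ_{4.3} ≤ 3.02) ≈ 2 · 0.00667 = 0.01334 ≈ 0.0133.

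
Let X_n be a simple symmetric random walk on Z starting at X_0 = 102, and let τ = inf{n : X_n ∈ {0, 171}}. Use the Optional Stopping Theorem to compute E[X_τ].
E[X_τ] = 102

X_n is a martingale and τ is a bounded-mean stopping time (indeed τ is finite a.s. with bounded expectation since the walk is in a bounded region). By the OST, E[X_τ] = E[X_0] = 102. Equivalently: E[X_τ] = 171 · P(hit 171 first) + 0 · P(hit 0 first) = 171 · (102/171) = 102.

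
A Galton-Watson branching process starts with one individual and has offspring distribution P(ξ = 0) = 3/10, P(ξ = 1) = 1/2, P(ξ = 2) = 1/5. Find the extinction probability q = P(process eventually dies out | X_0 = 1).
q = 1

Mean offspring μ = 0·3/10 + 1·1/2 + 2·1/5 = 9/10 ≤ 1. For μ ≤ 1 with offspring not concentrated at 1, the Galton-Watson process goes extinct almost surely, so q = 1.
(Algebraic check: The pgf is f(s) = 3/10 + 1/2·s + 1/5·s². The extinction probability q is the smallest fixed point of f in [0, 1]. Setting s = f(s):
  1/5·s² + (1/2 − 1)·s + 3/10 = 0
  1/5·s² − (3/10 + 1/5)·s + 3/10 = 0
which factors as (s − 1)·(1/5·s − 3/10) = 0, giving roots s = 1 and s = (3/10)/(1/5) = 3/2. Since 3/2 ≥ 1, the smallest root in [0, 1] is s = 1.)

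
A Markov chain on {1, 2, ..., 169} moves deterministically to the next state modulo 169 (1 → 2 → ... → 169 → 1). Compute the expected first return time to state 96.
E[T_96 | X_0 = 96] = 169

The chain cycles deterministically, so starting at state 96 it returns in exactly 169 steps. Equivalently, the stationary distribution is uniform π_j = 1/169 for every state j, so by Kac's formula E[T_96] = 1/π_96 = 169.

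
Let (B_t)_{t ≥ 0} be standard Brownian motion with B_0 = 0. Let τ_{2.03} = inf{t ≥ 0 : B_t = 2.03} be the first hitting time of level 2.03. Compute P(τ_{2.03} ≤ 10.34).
P(τ_{2.03} ≤ 10.34) = 2(1 − Φ(2.03/√10.34)) = 2(1 − Φ(0.6313)) ≈ 0.5278

By the reflection principle for standard BM, P(τ_b ≤ t) = 2 · P(B_t ≥ b). Since B_t ~ N(0, t), P(B_t ≥ 2.03) = 1 − Φ(2.03/√t) = 1 − Φ(2.03/√10.34) = 1 − Φ(0.6313) ≈ 0.26392. Doubling: P(τ_{2.03} ≤ 10.34) ≈ 2 · 0.26392 = 0.52784 ≈ 0.5278.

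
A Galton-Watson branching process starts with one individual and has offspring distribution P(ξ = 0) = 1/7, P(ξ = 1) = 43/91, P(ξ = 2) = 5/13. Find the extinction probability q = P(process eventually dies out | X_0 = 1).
q = 13/35

The pgf is f(s) = 1/7 + 43/91·s + 5/13·s². The extinction probability q is the smallest fixed point of f in [0, 1]. Setting s = f(s):
  5/13·s² + (43/91 − 1)·s + 1/7 = 0
  5/13·s² − (1/7 + 5/13)·s + 1/7 = 0
which factors as (s − 1)·(5/13·s − 1/7) = 0, giving roots s = 1 and s = (1/7)/(5/13) = 13/35.
Mean offspring μ = 43/91 + 2·5/13 = 113/91 > 1 (supercritical), so q < 1. The extinction probability is the smaller root: q = (1/7)/(5/13) = 13/35.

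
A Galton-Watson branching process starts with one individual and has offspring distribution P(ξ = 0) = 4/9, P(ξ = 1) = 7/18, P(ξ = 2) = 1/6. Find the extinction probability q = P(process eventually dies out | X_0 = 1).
q = 1

Mean offspring μ = 0·4/9 + 1·7/18 + 2·1/6 = 13/18 ≤ 1. For μ ≤ 1 with offspring not concentrated at 1, the Galton-Watson process goes extinct almost surely, so q = 1.
(Algebraic check: The pgf is f(s) = 4/9 + 7/18·s + 1/6·s². The extinction probability q is the smallest fixed point of f in [0, 1]. Setting s = f(s):
  1/6·s² + (7/18 − 1)·s + 4/9 = 0
  1/6·s² − (4/9 + 1/6)·s + 4/9 = 0
which factors as (s − 1)·(1/6·s − 4/9) = 0, giving roots s = 1 and s = (4/9)/(1/6) = 8/3. Since 8/3 ≥ 1, the smallest root in [0, 1] is s = 1.)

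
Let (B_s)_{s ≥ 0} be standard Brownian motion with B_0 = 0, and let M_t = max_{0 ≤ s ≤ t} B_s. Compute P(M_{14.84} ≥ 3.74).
P(M_{14.84} ≥ 3.74) = 2·P(B_{14.84} ≥ 3.74) = 2(1 − Φ(3.74/√14.84)) ≈ 0.3316

By the reflection principle for Brownian motion, P(M_t ≥ a) = 2 · P(B_t ≥ a) for a ≥ 0. Since B_t ~ N(0, t), P(B_t ≥ 3.74) = 1 − Φ(3.74/√t) = 1 − Φ(3.74/√14.84) = 1 − Φ(0.9709). So
  P(M_{14.84} ≥ 3.74) = 2(1 − Φ(0.9709)) ≈ 0.3316.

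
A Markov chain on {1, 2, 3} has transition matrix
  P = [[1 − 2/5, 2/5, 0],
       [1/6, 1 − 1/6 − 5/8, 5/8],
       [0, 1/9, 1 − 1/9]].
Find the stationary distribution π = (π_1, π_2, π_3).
π = (10/169, 24/169, 135/169)

This is a birth-death chain on three states, which satisfies detailed balance: π_1 · P_{12} = π_2 · P_{21} and π_2 · P_{23} = π_3 · P_{32}.
From π_1 · 2/5 = π_2 · 1/6: π_2/π_1 = (2/5)/(1/6) = 12/5.
From π_2 · 5/8 = π_3 · 1/9: π_3/π_2 = (5/8)/(1/9) = 45/8.
Take π_1 proportional to 1; then unnormalized π = (1, 12/5, 27/2). Normalize by dividing by the sum 169/10:
  π = (10/169, 24/169, 135/169).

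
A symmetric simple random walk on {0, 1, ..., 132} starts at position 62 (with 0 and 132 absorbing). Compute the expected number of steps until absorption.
E[τ | X_0 = 62] = 4340

Let v_k = E[τ | X_0 = k]. Boundary: v_0 = v_132 = 0. Recurrence: v_k = 1 + (v_{k-1} + v_{k+1})/2 for 1 ≤ k ≤ 131. The particular solution to v_k − (v_{k-1} + v_{k+1})/2 = 1 is v_k = −k^2. Adding homogeneous solution A + B k and matching boundaries gives v_k = k (132 − k). Substituting k = 62: v_62 = 62 · 70 = 4340.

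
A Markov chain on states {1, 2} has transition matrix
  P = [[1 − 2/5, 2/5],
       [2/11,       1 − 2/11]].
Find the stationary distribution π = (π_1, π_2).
π_1 = 5/16, π_2 = 11/16

Solve πP = π with π_1 + π_2 = 1. From πP = π: π_1 · (1 − 2/5) + π_2 · 2/11 = π_1 ⇒ π_2 · 2/11 = π_1 · 2/5 ⇒ π_2/π_1 = (2/5)/(2/11) = 11/5. Together with π_1 + π_2 = 1:
  π_1 = (2/11)/(2/5 + 2/11) = (2/11)/(32/55) = 5/16,
  π_2 = (2/5)/(2/5 + 2/11) = (2/5)/(32/55) = 11/16.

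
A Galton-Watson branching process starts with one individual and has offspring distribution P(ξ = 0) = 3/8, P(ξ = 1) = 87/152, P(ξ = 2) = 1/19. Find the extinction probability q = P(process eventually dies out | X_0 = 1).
q = 1

Mean offspring μ = 0·3/8 + 1·87/152 + 2·1/19 = 103/152 ≤ 1. For μ ≤ 1 with offspring not concentrated at 1, the Galton-Watson process goes extinct almost surely, so q = 1.
(Algebraic check: The pgf is f(s) = 3/8 + 87/152·s + 1/19·s². The extinction probability q is the smallest fixed point of f in [0, 1]. Setting s = f(s):
  1/19·s² + (87/152 − 1)·s + 3/8 = 0
  1/19·s² − (3/8 + 1/19)·s + 3/8 = 0
which factors as (s − 1)·(1/19·s − 3/8) = 0, giving roots s = 1 and s = (3/8)/(1/19) = 57/8. Since 57/8 ≥ 1, the smallest root in [0, 1] is s = 1.)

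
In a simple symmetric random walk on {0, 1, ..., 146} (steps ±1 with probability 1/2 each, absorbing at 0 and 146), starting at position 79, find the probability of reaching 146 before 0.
P(hit 146 before 0) = 79/146

Let u_k = P(hit 146 before 0 | start at k). Then u_0 = 0, u_146 = 1, and u_k = u_{k-1}/2 + u_{k+1}/2 for 1 ≤ k ≤ 145. This harmonic recurrence is solved by u_k = k/146, giving u_79 = 79/146.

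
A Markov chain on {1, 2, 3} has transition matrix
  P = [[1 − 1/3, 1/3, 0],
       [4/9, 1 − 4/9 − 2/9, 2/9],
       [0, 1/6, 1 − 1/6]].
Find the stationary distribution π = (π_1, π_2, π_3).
π = (4/11, 3/11, 4/11)

This is a birth-death chain on three states, which satisfies detailed balance: π_1 · P_{12} = π_2 · P_{21} and π_2 · P_{23} = π_3 · P_{32}.
From π_1 · 1/3 = π_2 · 4/9: π_2/π_1 = (1/3)/(4/9) = 3/4.
From π_2 · 2/9 = π_3 · 1/6: π_3/π_2 = (2/9)/(1/6) = 4/3.
Take π_1 proportional to 1; then unnormalized π = (1, 3/4, 1). Normalize by dividing by the sum 11/4:
  π = (4/11, 3/11, 4/11).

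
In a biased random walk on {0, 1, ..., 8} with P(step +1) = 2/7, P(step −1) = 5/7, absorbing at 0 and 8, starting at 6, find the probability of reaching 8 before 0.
P(hit 8 before 0) = (1 − (5/2)^6) / (1 − (5/2)^8) = 2964/18589

Let u_k denote P(reach 8 before 0 | start at k). Boundary: u_0 = 0, u_8 = 1. Recurrence: u_k = 2/7·u_{k+1} + 5/7·u_{k-1} for 1 ≤ k ≤ 7. Try u_k = A + B·r^k with r = q/p = (5/7)/(2/7) = 5/2. Substitution satisfies the recurrence; boundary conditions give:
  u_k = (1 − r^k) / (1 − r^N) = (1 − (5/2)^6) / (1 − (5/2)^8) = 2964/18589.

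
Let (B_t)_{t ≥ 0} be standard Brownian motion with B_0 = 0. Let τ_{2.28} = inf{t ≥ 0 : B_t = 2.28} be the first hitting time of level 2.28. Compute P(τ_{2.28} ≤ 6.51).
P(τ_{2.28} ≤ 6.51) = 2(1 − Φ(2.28/√6.51)) = 2(1 − Φ(0.8936)) ≈ 0.3715

By the reflection principle for standard BM, P(τ_b ≤ t) = 2 · P(B_t ≥ b). Since B_t ~ N(0, t), P(B_t ≥ 2.28) = 1 − Φ(2.28/√t) = 1 − Φ(2.28/√6.51) = 1 − Φ(0.8936) ≈ 0.18577. Doubling: P(τ_{2.28} ≤ 6.51) ≈ 2 · 0.18577 = 0.37154 ≈ 0.3715.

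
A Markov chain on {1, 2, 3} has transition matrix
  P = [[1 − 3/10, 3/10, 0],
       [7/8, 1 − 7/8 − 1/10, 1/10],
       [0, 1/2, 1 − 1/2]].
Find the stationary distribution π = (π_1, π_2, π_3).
π = (175/247, 60/247, 12/247)

This is a birth-death chain on three states, which satisfies detailed balance: π_1 · P_{12} = π_2 · P_{21} and π_2 · P_{23} = π_3 · P_{32}.
From π_1 · 3/10 = π_2 · 7/8: π_2/π_1 = (3/10)/(7/8) = 12/35.
From π_2 · 1/10 = π_3 · 1/2: π_3/π_2 = (1/10)/(1/2) = 1/5.
Take π_1 proportional to 1; then unnormalized π = (1, 12/35, 12/175). Normalize by dividing by the sum 247/175:
  π = (175/247, 60/247, 12/247).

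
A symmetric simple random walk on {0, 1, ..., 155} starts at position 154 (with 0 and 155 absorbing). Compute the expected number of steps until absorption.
E[τ | X_0 = 154] = 154

Let v_k = E[τ | X_0 = k]. Boundary: v_0 = v_155 = 0. Recurrence: v_k = 1 + (v_{k-1} + v_{k+1})/2 for 1 ≤ k ≤ 154. The particular solution to v_k − (v_{k-1} + v_{k+1})/2 = 1 is v_k = −k^2. Adding homogeneous solution A + B k and matching boundaries gives v_k = k (155 − k). Substituting k = 154: v_154 = 154 · 1 = 154.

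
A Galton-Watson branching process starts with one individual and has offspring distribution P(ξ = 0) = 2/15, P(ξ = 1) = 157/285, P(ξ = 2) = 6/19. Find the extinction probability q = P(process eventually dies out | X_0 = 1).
q = 19/45

The pgf is f(s) = 2/15 + 157/285·s + 6/19·s². The extinction probability q is the smallest fixed point of f in [0, 1]. Setting s = f(s):
  6/19·s² + (157/285 − 1)·s + 2/15 = 0
  6/19·s² − (2/15 + 6/19)·s + 2/15 = 0
which factors as (s − 1)·(6/19·s − 2/15) = 0, giving roots s = 1 and s = (2/15)/(6/19) = 19/45.
Mean offspring μ = 157/285 + 2·6/19 = 337/285 > 1 (supercritical), so q < 1. The extinction probability is the smaller root: q = (2/15)/(6/19) = 19/45.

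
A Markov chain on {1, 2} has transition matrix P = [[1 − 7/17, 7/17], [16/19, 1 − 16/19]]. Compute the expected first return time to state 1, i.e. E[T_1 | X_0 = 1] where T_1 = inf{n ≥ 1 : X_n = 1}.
E[T_1 | X_0 = 1] = 1/π_1 = 405/272

For an irreducible recurrent Markov chain with stationary distribution π, E[T_i | X_0 = i] = 1/π_i (Kac's formula). Here π_1 = (16/19)/(7/17 + 16/19) = (16/19)/(405/323) = 272/405, so E[T_1 | X_0 = 1] = 1/π_1 = (7/17 + 16/19)/(16/19) = (405/323)/(16/19) = 405/272.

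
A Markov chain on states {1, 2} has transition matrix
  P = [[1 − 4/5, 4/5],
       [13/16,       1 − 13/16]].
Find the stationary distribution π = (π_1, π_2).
π_1 = 65/129, π_2 = 64/129

Solve πP = π with π_1 + π_2 = 1. From πP = π: π_1 · (1 − 4/5) + π_2 · 13/16 = π_1 ⇒ π_2 · 13/16 = π_1 · 4/5 ⇒ π_2/π_1 = (4/5)/(13/16) = 64/65. Together with π_1 + π_2 = 1:
  π_1 = (13/16)/(4/5 + 13/16) = (13/16)/(129/80) = 65/129,
  π_2 = (4/5)/(4/5 + 13/16) = (4/5)/(129/80) = 64/129.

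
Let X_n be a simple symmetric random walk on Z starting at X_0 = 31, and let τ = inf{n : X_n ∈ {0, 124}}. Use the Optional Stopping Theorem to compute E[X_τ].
E[X_τ] = 31

X_n is a martingale and τ is a bounded-mean stopping time (indeed τ is finite a.s. with bounded expectation since the walk is in a bounded region). By the OST, E[X_τ] = E[X_0] = 31. Equivalently: E[X_τ] = 124 · P(hit 124 first) + 0 · P(hit 0 first) = 124 · (31/124) = 31.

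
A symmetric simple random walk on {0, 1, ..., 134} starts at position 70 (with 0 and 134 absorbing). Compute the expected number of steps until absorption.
E[τ | X_0 = 70] = 4480

Let v_k = E[τ | X_0 = k]. Boundary: v_0 = v_134 = 0. Recurrence: v_k = 1 + (v_{k-1} + v_{k+1})/2 for 1 ≤ k ≤ 133. The particular solution to v_k − (v_{k-1} + v_{k+1})/2 = 1 is v_k = −k^2. Adding homogeneous solution A + B k and matching boundaries gives v_k = k (134 − k). Substituting k = 70: v_70 = 70 · 64 = 4480.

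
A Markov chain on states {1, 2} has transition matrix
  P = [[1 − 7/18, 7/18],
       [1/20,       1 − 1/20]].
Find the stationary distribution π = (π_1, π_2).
π_1 = 9/79, π_2 = 70/79

Solve πP = π with π_1 + π_2 = 1. From πP = π: π_1 · (1 − 7/18) + π_2 · 1/20 = π_1 ⇒ π_2 · 1/20 = π_1 · 7/18 ⇒ π_2/π_1 = (7/18)/(1/20) = 70/9. Together with π_1 + π_2 = 1:
  π_1 = (1/20)/(7/18 + 1/20) = (1/20)/(79/180) = 9/79,
  π_2 = (7/18)/(7/18 + 1/20) = (7/18)/(79/180) = 70/79.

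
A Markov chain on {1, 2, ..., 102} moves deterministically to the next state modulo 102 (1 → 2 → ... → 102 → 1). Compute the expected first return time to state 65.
E[T_65 | X_0 = 65] = 102

The chain cycles deterministically, so starting at state 65 it returns in exactly 102 steps. Equivalently, the stationary distribution is uniform π_j = 1/102 for every state j, so by Kac's formula E[T_65] = 1/π_65 = 102.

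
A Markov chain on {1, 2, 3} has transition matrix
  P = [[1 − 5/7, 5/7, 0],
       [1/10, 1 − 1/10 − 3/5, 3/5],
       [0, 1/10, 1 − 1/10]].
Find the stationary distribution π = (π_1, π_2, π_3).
π = (1/51, 50/357, 100/119)

This is a birth-death chain on three states, which satisfies detailed balance: π_1 · P_{12} = π_2 · P_{21} and π_2 · P_{23} = π_3 · P_{32}.
From π_1 · 5/7 = π_2 · 1/10: π_2/π_1 = (5/7)/(1/10) = 50/7.
From π_2 · 3/5 = π_3 · 1/10: π_3/π_2 = (3/5)/(1/10) = 6.
Take π_1 proportional to 1; then unnormalized π = (1, 50/7, 300/7). Normalize by dividing by the sum 51:
  π = (1/51, 50/357, 100/119).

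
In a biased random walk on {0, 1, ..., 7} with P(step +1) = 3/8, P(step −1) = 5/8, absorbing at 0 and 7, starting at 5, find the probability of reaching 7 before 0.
P(hit 7 before 0) = (1 − (5/3)^5) / (1 − (5/3)^7) = 12969/37969

Let u_k denote P(reach 7 before 0 | start at k). Boundary: u_0 = 0, u_7 = 1. Recurrence: u_k = 3/8·u_{k+1} + 5/8·u_{k-1} for 1 ≤ k ≤ 6. Try u_k = A + B·r^k with r = q/p = (5/8)/(3/8) = 5/3. Substitution satisfies the recurrence; boundary conditions give:
  u_k = (1 − r^k) / (1 − r^N) = (1 − (5/3)^5) / (1 − (5/3)^7) = 12969/37969.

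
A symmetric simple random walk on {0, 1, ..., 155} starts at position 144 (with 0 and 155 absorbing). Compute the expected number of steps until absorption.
E[τ | X_0 = 144] = 1584

Let v_k = E[τ | X_0 = k]. Boundary: v_0 = v_155 = 0. Recurrence: v_k = 1 + (v_{k-1} + v_{k+1})/2 for 1 ≤ k ≤ 154. The particular solution to v_k − (v_{k-1} + v_{k+1})/2 = 1 is v_k = −k^2. Adding homogeneous solution A + B k and matching boundaries gives v_k = k (155 − k). Substituting k = 144: v_144 = 144 · 11 = 1584.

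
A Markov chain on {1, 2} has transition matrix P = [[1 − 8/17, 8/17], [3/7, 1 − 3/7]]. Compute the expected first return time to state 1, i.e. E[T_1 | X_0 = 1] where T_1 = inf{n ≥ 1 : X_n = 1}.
E[T_1 | X_0 = 1] = 1/π_1 = 107/51

For an irreducible recurrent Markov chain with stationary distribution π, E[T_i | X_0 = i] = 1/π_i (Kac's formula). Here π_1 = (3/7)/(8/17 + 3/7) = (3/7)/(107/119) = 51/107, so E[T_1 | X_0 = 1] = 1/π_1 = (8/17 + 3/7)/(3/7) = (107/119)/(3/7) = 107/51.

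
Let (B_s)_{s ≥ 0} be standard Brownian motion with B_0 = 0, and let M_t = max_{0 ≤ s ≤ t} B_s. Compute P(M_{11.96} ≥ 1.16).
P(M_{11.96} ≥ 1.16) = 2·P(B_{11.96} ≥ 1.16) = 2(1 − Φ(1.16/√11.96)) ≈ 0.7373

By the reflection principle for Brownian motion, P(M_t ≥ a) = 2 · P(B_t ≥ a) for a ≥ 0. Since B_t ~ N(0, t), P(B_t ≥ 1.16) = 1 − Φ(1.16/√t) = 1 − Φ(1.16/√11.96) = 1 − Φ(0.3354). So
  P(M_{11.96} ≥ 1.16) = 2(1 − Φ(0.3354)) ≈ 0.7373.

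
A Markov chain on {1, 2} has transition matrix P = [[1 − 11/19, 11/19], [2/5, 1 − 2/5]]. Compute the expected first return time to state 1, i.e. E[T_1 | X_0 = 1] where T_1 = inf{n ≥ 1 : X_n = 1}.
E[T_1 | X_0 = 1] = 1/π_1 = 93/38

For an irreducible recurrent Markov chain with stationary distribution π, E[T_i | X_0 = i] = 1/π_i (Kac's formula). Here π_1 = (2/5)/(11/19 + 2/5) = (2/5)/(93/95) = 38/93, so E[T_1 | X_0 = 1] = 1/π_1 = (11/19 + 2/5)/(2/5) = (93/95)/(2/5) = 93/38.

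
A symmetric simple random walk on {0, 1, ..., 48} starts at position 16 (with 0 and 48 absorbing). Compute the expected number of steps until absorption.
E[τ | X_0 = 16] = 512

Let v_k = E[τ | X_0 = k]. Boundary: v_0 = v_48 = 0. Recurrence: v_k = 1 + (v_{k-1} + v_{k+1})/2 for 1 ≤ k ≤ 47. The particular solution to v_k − (v_{k-1} + v_{k+1})/2 = 1 is v_k = −k^2. Adding homogeneous solution A + B k and matching boundaries gives v_k = k (48 − k). Substituting k = 16: v_16 = 16 · 32 = 512.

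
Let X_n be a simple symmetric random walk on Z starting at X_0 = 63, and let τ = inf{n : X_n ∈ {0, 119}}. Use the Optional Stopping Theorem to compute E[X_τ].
E[X_τ] = 63

X_n is a martingale and τ is a bounded-mean stopping time (indeed τ is finite a.s. with bounded expectation since the walk is in a bounded region). By the OST, E[X_τ] = E[X_0] = 63. Equivalently: E[X_τ] = 119 · P(hit 119 first) + 0 · P(hit 0 first) = 119 · (63/119) = 63.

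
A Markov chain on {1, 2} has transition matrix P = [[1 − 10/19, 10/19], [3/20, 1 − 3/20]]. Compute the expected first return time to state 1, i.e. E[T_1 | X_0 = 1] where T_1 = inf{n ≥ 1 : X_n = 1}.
E[T_1 | X_0 = 1] = 1/π_1 = 257/57

For an irreducible recurrent Markov chain with stationary distribution π, E[T_i | X_0 = i] = 1/π_i (Kac's formula). Here π_1 = (3/20)/(10/19 + 3/20) = (3/20)/(257/380) = 57/257, so E[T_1 | X_0 = 1] = 1/π_1 = (10/19 + 3/20)/(3/20) = (257/380)/(3/20) = 257/57.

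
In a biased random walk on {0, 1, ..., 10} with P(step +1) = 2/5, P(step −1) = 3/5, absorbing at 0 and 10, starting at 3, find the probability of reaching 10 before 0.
P(hit 10 before 0) = (1 − (3/2)^3) / (1 − (3/2)^10) = 2432/58025

Let u_k denote P(reach 10 before 0 | start at k). Boundary: u_0 = 0, u_10 = 1. Recurrence: u_k = 2/5·u_{k+1} + 3/5·u_{k-1} for 1 ≤ k ≤ 9. Try u_k = A + B·r^k with r = q/p = (3/5)/(2/5) = 3/2. Substitution satisfies the recurrence; boundary conditions give:
  u_k = (1 − r^k) / (1 − r^N) = (1 − (3/2)^3) / (1 − (3/2)^10) = 2432/58025.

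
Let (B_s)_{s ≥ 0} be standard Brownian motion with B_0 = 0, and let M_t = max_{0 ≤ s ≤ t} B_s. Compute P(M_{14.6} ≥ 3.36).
P(M_{14.6} ≥ 3.36) = 2·P(B_{14.6} ≥ 3.36) = 2(1 − Φ(3.36/√14.6)) ≈ 0.3792

By the reflection principle for Brownian motion, P(M_t ≥ a) = 2 · P(B_t ≥ a) for a ≥ 0. Since B_t ~ N(0, t), P(B_t ≥ 3.36) = 1 − Φ(3.36/√t) = 1 − Φ(3.36/√14.6) = 1 − Φ(0.8794). So
  P(M_{14.6} ≥ 3.36) = 2(1 − Φ(0.8794)) ≈ 0.3792.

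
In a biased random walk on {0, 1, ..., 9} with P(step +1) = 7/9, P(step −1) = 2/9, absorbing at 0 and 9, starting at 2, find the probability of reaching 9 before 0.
P(hit 9 before 0) = (1 − (2/7)^2) / (1 − (2/7)^9) = 7411887/8070619

Let u_k denote P(reach 9 before 0 | start at k). Boundary: u_0 = 0, u_9 = 1. Recurrence: u_k = 7/9·u_{k+1} + 2/9·u_{k-1} for 1 ≤ k ≤ 8. Try u_k = A + B·r^k with r = q/p = (2/9)/(7/9) = 2/7. Substitution satisfies the recurrence; boundary conditions give:
  u_k = (1 − r^k) / (1 − r^N) = (1 − (2/7)^2) / (1 − (2/7)^9) = 7411887/8070619.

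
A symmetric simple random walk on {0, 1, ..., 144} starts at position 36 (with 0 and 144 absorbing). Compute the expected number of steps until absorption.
E[τ | X_0 = 36] = 3888

Let v_k = E[τ | X_0 = k]. Boundary: v_0 = v_144 = 0. Recurrence: v_k = 1 + (v_{k-1} + v_{k+1})/2 for 1 ≤ k ≤ 143. The particular solution to v_k − (v_{k-1} + v_{k+1})/2 = 1 is v_k = −k^2. Adding homogeneous solution A + B k and matching boundaries gives v_k = k (144 − k). Substituting k = 36: v_36 = 36 · 108 = 3888.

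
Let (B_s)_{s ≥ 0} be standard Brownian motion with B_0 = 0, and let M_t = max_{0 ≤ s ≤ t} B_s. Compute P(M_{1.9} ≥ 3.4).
P(M_{1.9} ≥ 3.4) = 2·P(B_{1.9} ≥ 3.4) = 2(1 − Φ(3.4/√1.9)) ≈ 0.0136

By the reflection principle for Brownian motion, P(M_t ≥ a) = 2 · P(B_t ≥ a) for a ≥ 0. Since B_t ~ N(0, t), P(B_t ≥ 3.4) = 1 − Φ(3.4/√t) = 1 − Φ(3.4/√1.9) = 1 − Φ(2.4666). So
  P(M_{1.9} ≥ 3.4) = 2(1 − Φ(2.4666)) ≈ 0.0136.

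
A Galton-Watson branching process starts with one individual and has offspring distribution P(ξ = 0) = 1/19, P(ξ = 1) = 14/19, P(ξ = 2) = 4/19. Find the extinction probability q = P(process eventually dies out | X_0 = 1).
q = 1/4

The pgf is f(s) = 1/19 + 14/19·s + 4/19·s². The extinction probability q is the smallest fixed point of f in [0, 1]. Setting s = f(s):
  4/19·s² + (14/19 − 1)·s + 1/19 = 0
  4/19·s² − (1/19 + 4/19)·s + 1/19 = 0
which factors as (s − 1)·(4/19·s − 1/19) = 0, giving roots s = 1 and s = (1/19)/(4/19) = 1/4.
Mean offspring μ = 14/19 + 2·4/19 = 22/19 > 1 (supercritical), so q < 1. The extinction probability is the smaller root: q = (1/19)/(4/19) = 1/4.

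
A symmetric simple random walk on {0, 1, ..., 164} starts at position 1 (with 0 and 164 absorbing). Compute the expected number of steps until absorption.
E[τ | X_0 = 1] = 163

Let v_k = E[τ | X_0 = k]. Boundary: v_0 = v_164 = 0. Recurrence: v_k = 1 + (v_{k-1} + v_{k+1})/2 for 1 ≤ k ≤ 163. The particular solution to v_k − (v_{k-1} + v_{k+1})/2 = 1 is v_k = −k^2. Adding homogeneous solution A + B k and matching boundaries gives v_k = k (164 − k). Substituting k = 1: v_1 = 1 · 163 = 163.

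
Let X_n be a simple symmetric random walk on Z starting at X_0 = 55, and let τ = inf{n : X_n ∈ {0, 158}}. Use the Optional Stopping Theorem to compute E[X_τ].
E[X_τ] = 55

X_n is a martingale and τ is a bounded-mean stopping time (indeed τ is finite a.s. with bounded expectation since the walk is in a bounded region). By the OST, E[X_τ] = E[X_0] = 55. Equivalently: E[X_τ] = 158 · P(hit 158 first) + 0 · P(hit 0 first) = 158 · (55/158) = 55.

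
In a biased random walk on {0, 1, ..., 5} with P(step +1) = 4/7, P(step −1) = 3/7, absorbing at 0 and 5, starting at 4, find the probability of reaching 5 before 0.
P(hit 5 before 0) = (1 − (3/4)^4) / (1 − (3/4)^5) = 700/781

Let u_k denote P(reach 5 before 0 | start at k). Boundary: u_0 = 0, u_5 = 1. Recurrence: u_k = 4/7·u_{k+1} + 3/7·u_{k-1} for 1 ≤ k ≤ 4. Try u_k = A + B·r^k with r = q/p = (3/7)/(4/7) = 3/4. Substitution satisfies the recurrence; boundary conditions give:
  u_k = (1 − r^k) / (1 − r^N) = (1 − (3/4)^4) / (1 − (3/4)^5) = 700/781.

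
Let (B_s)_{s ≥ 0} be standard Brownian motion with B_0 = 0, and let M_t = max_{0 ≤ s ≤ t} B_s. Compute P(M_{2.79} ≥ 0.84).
P(M_{2.79} ≥ 0.84) = 2·P(B_{2.79} ≥ 0.84) = 2(1 − Φ(0.84/√2.79)) ≈ 0.6150

By the reflection principle for Brownian motion, P(M_t ≥ a) = 2 · P(B_t ≥ a) for a ≥ 0. Since B_t ~ N(0, t), P(B_t ≥ 0.84) = 1 − Φ(0.84/√t) = 1 − Φ(0.84/√2.79) = 1 − Φ(0.5029). So
  P(M_{2.79} ≥ 0.84) = 2(1 − Φ(0.5029)) ≈ 0.6150.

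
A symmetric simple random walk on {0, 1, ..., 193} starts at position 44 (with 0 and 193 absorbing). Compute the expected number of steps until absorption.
E[τ | X_0 = 44] = 6556

Let v_k = E[τ | X_0 = k]. Boundary: v_0 = v_193 = 0. Recurrence: v_k = 1 + (v_{k-1} + v_{k+1})/2 for 1 ≤ k ≤ 192. The particular solution to v_k − (v_{k-1} + v_{k+1})/2 = 1 is v_k = −k^2. Adding homogeneous solution A + B k and matching boundaries gives v_k = k (193 − k). Substituting k = 44: v_44 = 44 · 149 = 6556.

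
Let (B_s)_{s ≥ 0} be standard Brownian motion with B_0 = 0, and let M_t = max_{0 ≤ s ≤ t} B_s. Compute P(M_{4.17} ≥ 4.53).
P(M_{4.17} ≥ 4.53) = 2·P(B_{4.17} ≥ 4.53) = 2(1 − Φ(4.53/√4.17)) ≈ 0.0265

By the reflection principle for Brownian motion, P(M_t ≥ a) = 2 · P(B_t ≥ a) for a ≥ 0. Since B_t ~ N(0, t), P(B_t ≥ 4.53) = 1 − Φ(4.53/√t) = 1 − Φ(4.53/√4.17) = 1 − Φ(2.2184). So
  P(M_{4.17} ≥ 4.53) = 2(1 − Φ(2.2184)) ≈ 0.0265.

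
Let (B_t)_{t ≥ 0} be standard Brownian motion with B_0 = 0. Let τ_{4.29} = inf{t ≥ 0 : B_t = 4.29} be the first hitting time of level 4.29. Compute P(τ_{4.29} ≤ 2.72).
P(τ_{4.29} ≤ 2.72) = 2(1 − Φ(4.29/√2.72)) = 2(1 − Φ(2.6012)) ≈ 0.0093

By the reflection principle for standard BM, P(τ_b ≤ t) = 2 · P(B_t ≥ b). Since B_t ~ N(0, t), P(B_t ≥ 4.29) = 1 − Φ(4.29/√t) = 1 − Φ(4.29/√2.72) = 1 − Φ(2.6012) ≈ 0.00464. Doubling: P(τ_{4.29} ≤ 2.72) ≈ 2 · 0.00464 = 0.00928 ≈ 0.0093.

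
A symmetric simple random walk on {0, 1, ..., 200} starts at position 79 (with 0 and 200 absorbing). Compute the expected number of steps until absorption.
E[τ | X_0 = 79] = 9559

Let v_k = E[τ | X_0 = k]. Boundary: v_0 = v_200 = 0. Recurrence: v_k = 1 + (v_{k-1} + v_{k+1})/2 for 1 ≤ k ≤ 199. The particular solution to v_k − (v_{k-1} + v_{k+1})/2 = 1 is v_k = −k^2. Adding homogeneous solution A + B k and matching boundaries gives v_k = k (200 − k). Substituting k = 79: v_79 = 79 · 121 = 9559.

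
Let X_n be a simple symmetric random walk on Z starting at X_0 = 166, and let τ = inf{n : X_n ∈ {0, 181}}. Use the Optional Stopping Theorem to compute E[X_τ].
E[X_τ] = 166

X_n is a martingale and τ is a bounded-mean stopping time (indeed τ is finite a.s. with bounded expectation since the walk is in a bounded region). By the OST, E[X_τ] = E[X_0] = 166. Equivalently: E[X_τ] = 181 · P(hit 181 first) + 0 · P(hit 0 first) = 181 · (166/181) = 166.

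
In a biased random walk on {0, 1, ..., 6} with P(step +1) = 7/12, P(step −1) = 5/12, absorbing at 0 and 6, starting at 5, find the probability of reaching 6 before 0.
P(hit 6 before 0) = (1 − (5/7)^5) / (1 − (5/7)^6) = 47887/51012

Let u_k denote P(reach 6 before 0 | start at k). Boundary: u_0 = 0, u_6 = 1. Recurrence: u_k = 7/12·u_{k+1} + 5/12·u_{k-1} for 1 ≤ k ≤ 5. Try u_k = A + B·r^k with r = q/p = (5/12)/(7/12) = 5/7. Substitution satisfies the recurrence; boundary conditions give:
  u_k = (1 − r^k) / (1 − r^N) = (1 − (5/7)^5) / (1 − (5/7)^6) = 47887/51012.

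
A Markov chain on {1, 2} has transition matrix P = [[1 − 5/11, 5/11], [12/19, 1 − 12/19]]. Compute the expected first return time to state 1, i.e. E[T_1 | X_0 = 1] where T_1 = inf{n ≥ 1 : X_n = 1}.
E[T_1 | X_0 = 1] = 1/π_1 = 227/132

For an irreducible recurrent Markov chain with stationary distribution π, E[T_i | X_0 = i] = 1/π_i (Kac's formula). Here π_1 = (12/19)/(5/11 + 12/19) = (12/19)/(227/209) = 132/227, so E[T_1 | X_0 = 1] = 1/π_1 = (5/11 + 12/19)/(12/19) = (227/209)/(12/19) = 227/132.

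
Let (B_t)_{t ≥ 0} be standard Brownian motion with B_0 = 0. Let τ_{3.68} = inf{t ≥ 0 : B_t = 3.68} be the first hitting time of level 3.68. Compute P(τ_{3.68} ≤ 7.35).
P(τ_{3.68} ≤ 7.35) = 2(1 − Φ(3.68/√7.35)) = 2(1 − Φ(1.3574)) ≈ 0.1747

By the reflection principle for standard BM, P(τ_b ≤ t) = 2 · P(B_t ≥ b). Since B_t ~ N(0, t), P(B_t ≥ 3.68) = 1 − Φ(3.68/√t) = 1 − Φ(3.68/√7.35) = 1 − Φ(1.3574) ≈ 0.08733. Doubling: P(τ_{3.68} ≤ 7.35) ≈ 2 · 0.08733 = 0.17466 ≈ 0.1747.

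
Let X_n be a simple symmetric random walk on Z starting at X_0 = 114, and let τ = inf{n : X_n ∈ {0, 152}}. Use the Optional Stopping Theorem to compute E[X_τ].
E[X_τ] = 114

X_n is a martingale and τ is a bounded-mean stopping time (indeed τ is finite a.s. with bounded expectation since the walk is in a bounded region). By the OST, E[X_τ] = E[X_0] = 114. Equivalently: E[X_τ] = 152 · P(hit 152 first) + 0 · P(hit 0 first) = 152 · (114/152) = 114.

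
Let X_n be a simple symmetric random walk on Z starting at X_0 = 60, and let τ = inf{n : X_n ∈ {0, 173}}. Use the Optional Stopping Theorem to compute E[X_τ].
E[X_τ] = 60

X_n is a martingale and τ is a bounded-mean stopping time (indeed τ is finite a.s. with bounded expectation since the walk is in a bounded region). By the OST, E[X_τ] = E[X_0] = 60. Equivalently: E[X_τ] = 173 · P(hit 173 first) + 0 · P(hit 0 first) = 173 · (60/173) = 60.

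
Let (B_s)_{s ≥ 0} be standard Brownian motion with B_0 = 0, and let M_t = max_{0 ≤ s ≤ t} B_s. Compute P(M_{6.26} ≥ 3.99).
P(M_{6.26} ≥ 3.99) = 2·P(B_{6.26} ≥ 3.99) = 2(1 − Φ(3.99/√6.26)) ≈ 0.1108

By the reflection principle for Brownian motion, P(M_t ≥ a) = 2 · P(B_t ≥ a) for a ≥ 0. Since B_t ~ N(0, t), P(B_t ≥ 3.99) = 1 − Φ(3.99/√t) = 1 − Φ(3.99/√6.26) = 1 − Φ(1.5947). So
  P(M_{6.26} ≥ 3.99) = 2(1 − Φ(1.5947)) ≈ 0.1108.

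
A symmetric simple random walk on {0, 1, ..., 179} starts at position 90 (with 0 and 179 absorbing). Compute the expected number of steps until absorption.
E[τ | X_0 = 90] = 8010

Let v_k = E[τ | X_0 = k]. Boundary: v_0 = v_179 = 0. Recurrence: v_k = 1 + (v_{k-1} + v_{k+1})/2 for 1 ≤ k ≤ 178. The particular solution to v_k − (v_{k-1} + v_{k+1})/2 = 1 is v_k = −k^2. Adding homogeneous solution A + B k and matching boundaries gives v_k = k (179 − k). Substituting k = 90: v_90 = 90 · 89 = 8010.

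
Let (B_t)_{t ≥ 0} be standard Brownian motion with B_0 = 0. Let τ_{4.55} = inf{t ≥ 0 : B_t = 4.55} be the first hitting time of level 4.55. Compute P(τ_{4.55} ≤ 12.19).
P(τ_{4.55} ≤ 12.19) = 2(1 − Φ(4.55/√12.19)) = 2(1 − Φ(1.3032)) ≈ 0.1925

By the reflection principle for standard BM, P(τ_b ≤ t) = 2 · P(B_t ≥ b). Since B_t ~ N(0, t), P(B_t ≥ 4.55) = 1 − Φ(4.55/√t) = 1 − Φ(4.55/√12.19) = 1 − Φ(1.3032) ≈ 0.09625. Doubling: P(τ_{4.55} ≤ 12.19) ≈ 2 · 0.09625 = 0.19250 ≈ 0.1925.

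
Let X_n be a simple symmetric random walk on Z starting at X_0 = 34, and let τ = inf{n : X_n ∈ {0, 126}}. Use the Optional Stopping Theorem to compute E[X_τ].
E[X_τ] = 34

X_n is a martingale and τ is a bounded-mean stopping time (indeed τ is finite a.s. with bounded expectation since the walk is in a bounded region). By the OST, E[X_τ] = E[X_0] = 34. Equivalently: E[X_τ] = 126 · P(hit 126 first) + 0 · P(hit 0 first) = 126 · (34/126) = 34.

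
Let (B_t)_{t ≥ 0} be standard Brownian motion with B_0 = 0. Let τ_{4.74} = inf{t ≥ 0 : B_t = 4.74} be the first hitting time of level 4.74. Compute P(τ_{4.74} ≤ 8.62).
P(τ_{4.74} ≤ 8.62) = 2(1 − Φ(4.74/√8.62)) = 2(1 − Φ(1.6145)) ≈ 0.1064

By the reflection principle for standard BM, P(τ_b ≤ t) = 2 · P(B_t ≥ b). Since B_t ~ N(0, t), P(B_t ≥ 4.74) = 1 − Φ(4.74/√t) = 1 − Φ(4.74/√8.62) = 1 − Φ(1.6145) ≈ 0.05321. Doubling: P(τ_{4.74} ≤ 8.62) ≈ 2 · 0.05321 = 0.10642 ≈ 0.1064.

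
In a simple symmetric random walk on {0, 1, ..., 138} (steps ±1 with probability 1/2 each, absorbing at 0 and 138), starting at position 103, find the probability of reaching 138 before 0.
P(hit 138 before 0) = 103/138

Let u_k = P(hit 138 before 0 | start at k). Then u_0 = 0, u_138 = 1, and u_k = u_{k-1}/2 + u_{k+1}/2 for 1 ≤ k ≤ 137. This harmonic recurrence is solved by u_k = k/138, giving u_103 = 103/138.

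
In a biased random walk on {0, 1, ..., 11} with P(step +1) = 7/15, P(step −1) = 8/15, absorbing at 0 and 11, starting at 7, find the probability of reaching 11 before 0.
P(hit 11 before 0) = (1 − (8/7)^7) / (1 − (8/7)^11) = 3057935209/6612607849

Let u_k denote P(reach 11 before 0 | start at k). Boundary: u_0 = 0, u_11 = 1. Recurrence: u_k = 7/15·u_{k+1} + 8/15·u_{k-1} for 1 ≤ k ≤ 10. Try u_k = A + B·r^k with r = q/p = (8/15)/(7/15) = 8/7. Substitution satisfies the recurrence; boundary conditions give:
  u_k = (1 − r^k) / (1 − r^N) = (1 − (8/7)^7) / (1 − (8/7)^11) = 3057935209/6612607849.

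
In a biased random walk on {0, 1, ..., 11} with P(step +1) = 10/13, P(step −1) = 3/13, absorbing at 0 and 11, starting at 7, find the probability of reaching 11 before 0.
P(hit 11 before 0) = (1 − (3/10)^7) / (1 − (3/10)^11) = 14282590000/14285688979

Let u_k denote P(reach 11 before 0 | start at k). Boundary: u_0 = 0, u_11 = 1. Recurrence: u_k = 10/13·u_{k+1} + 3/13·u_{k-1} for 1 ≤ k ≤ 10. Try u_k = A + B·r^k with r = q/p = (3/13)/(10/13) = 3/10. Substitution satisfies the recurrence; boundary conditions give:
  u_k = (1 − r^k) / (1 − r^N) = (1 − (3/10)^7) / (1 − (3/10)^11) = 14282590000/14285688979.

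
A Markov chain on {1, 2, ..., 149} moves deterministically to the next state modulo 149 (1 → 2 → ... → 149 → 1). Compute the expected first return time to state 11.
E[T_11 | X_0 = 11] = 149

The chain cycles deterministically, so starting at state 11 it returns in exactly 149 steps. Equivalently, the stationary distribution is uniform π_j = 1/149 for every state j, so by Kac's formula E[T_11] = 1/π_11 = 149.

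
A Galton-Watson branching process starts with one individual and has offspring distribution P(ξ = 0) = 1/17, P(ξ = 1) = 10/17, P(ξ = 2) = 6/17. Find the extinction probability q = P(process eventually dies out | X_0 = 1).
q = 1/6

The pgf is f(s) = 1/17 + 10/17·s + 6/17·s². The extinction probability q is the smallest fixed point of f in [0, 1]. Setting s = f(s):
  6/17·s² + (10/17 − 1)·s + 1/17 = 0
  6/17·s² − (1/17 + 6/17)·s + 1/17 = 0
which factors as (s − 1)·(6/17·s − 1/17) = 0, giving roots s = 1 and s = (1/17)/(6/17) = 1/6.
Mean offspring μ = 10/17 + 2·6/17 = 22/17 > 1 (supercritical), so q < 1. The extinction probability is the smaller root: q = (1/17)/(6/17) = 1/6.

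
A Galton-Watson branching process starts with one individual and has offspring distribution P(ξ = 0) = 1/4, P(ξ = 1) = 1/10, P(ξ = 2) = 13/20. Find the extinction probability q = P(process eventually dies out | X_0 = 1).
q = 5/13

The pgf is f(s) = 1/4 + 1/10·s + 13/20·s². The extinction probability q is the smallest fixed point of f in [0, 1]. Setting s = f(s):
  13/20·s² + (1/10 − 1)·s + 1/4 = 0
  13/20·s² − (1/4 + 13/20)·s + 1/4 = 0
which factors as (s − 1)·(13/20·s − 1/4) = 0, giving roots s = 1 and s = (1/4)/(13/20) = 5/13.
Mean offspring μ = 1/10 + 2·13/20 = 7/5 > 1 (supercritical), so q < 1. The extinction probability is the smaller root: q = (1/4)/(13/20) = 5/13.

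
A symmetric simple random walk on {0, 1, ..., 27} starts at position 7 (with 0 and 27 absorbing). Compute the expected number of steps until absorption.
E[τ | X_0 = 7] = 140

Let v_k = E[τ | X_0 = k]. Boundary: v_0 = v_27 = 0. Recurrence: v_k = 1 + (v_{k-1} + v_{k+1})/2 for 1 ≤ k ≤ 26. The particular solution to v_k − (v_{k-1} + v_{k+1})/2 = 1 is v_k = −k^2. Adding homogeneous solution A + B k and matching boundaries gives v_k = k (27 − k). Substituting k = 7: v_7 = 7 · 20 = 140.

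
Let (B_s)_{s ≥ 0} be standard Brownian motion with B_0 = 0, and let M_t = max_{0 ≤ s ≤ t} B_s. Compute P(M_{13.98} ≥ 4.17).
P(M_{13.98} ≥ 4.17) = 2·P(B_{13.98} ≥ 4.17) = 2(1 − Φ(4.17/√13.98)) ≈ 0.2647

By the reflection principle for Brownian motion, P(M_t ≥ a) = 2 · P(B_t ≥ a) for a ≥ 0. Since B_t ~ N(0, t), P(B_t ≥ 4.17) = 1 − Φ(4.17/√t) = 1 − Φ(4.17/√13.98) = 1 − Φ(1.1153). So
  P(M_{13.98} ≥ 4.17) = 2(1 − Φ(1.1153)) ≈ 0.2647.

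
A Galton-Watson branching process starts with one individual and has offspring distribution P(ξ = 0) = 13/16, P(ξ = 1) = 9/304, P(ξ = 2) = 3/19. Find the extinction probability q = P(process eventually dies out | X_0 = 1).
q = 1

Mean offspring μ = 0·13/16 + 1·9/304 + 2·3/19 = 105/304 ≤ 1. For μ ≤ 1 with offspring not concentrated at 1, the Galton-Watson process goes extinct almost surely, so q = 1.
(Algebraic check: The pgf is f(s) = 13/16 + 9/304·s + 3/19·s². The extinction probability q is the smallest fixed point of f in [0, 1]. Setting s = f(s):
  3/19·s² + (9/304 − 1)·s + 13/16 = 0
  3/19·s² − (13/16 + 3/19)·s + 13/16 = 0
which factors as (s − 1)·(3/19·s − 13/16) = 0, giving roots s = 1 and s = (13/16)/(3/19) = 247/48. Since 247/48 ≥ 1, the smallest root in [0, 1] is s = 1.)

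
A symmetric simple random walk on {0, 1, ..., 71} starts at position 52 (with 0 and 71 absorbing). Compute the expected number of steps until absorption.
E[τ | X_0 = 52] = 988

Let v_k = E[τ | X_0 = k]. Boundary: v_0 = v_71 = 0. Recurrence: v_k = 1 + (v_{k-1} + v_{k+1})/2 for 1 ≤ k ≤ 70. The particular solution to v_k − (v_{k-1} + v_{k+1})/2 = 1 is v_k = −k^2. Adding homogeneous solution A + B k and matching boundaries gives v_k = k (71 − k). Substituting k = 52: v_52 = 52 · 19 = 988.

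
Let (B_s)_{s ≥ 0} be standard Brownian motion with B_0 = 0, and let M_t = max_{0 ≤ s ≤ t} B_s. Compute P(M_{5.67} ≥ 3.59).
P(M_{5.67} ≥ 3.59) = 2·P(B_{5.67} ≥ 3.59) = 2(1 − Φ(3.59/√5.67)) ≈ 0.1316

By the reflection principle for Brownian motion, P(M_t ≥ a) = 2 · P(B_t ≥ a) for a ≥ 0. Since B_t ~ N(0, t), P(B_t ≥ 3.59) = 1 − Φ(3.59/√t) = 1 − Φ(3.59/√5.67) = 1 − Φ(1.5077). So
  P(M_{5.67} ≥ 3.59) = 2(1 − Φ(1.5077)) ≈ 0.1316.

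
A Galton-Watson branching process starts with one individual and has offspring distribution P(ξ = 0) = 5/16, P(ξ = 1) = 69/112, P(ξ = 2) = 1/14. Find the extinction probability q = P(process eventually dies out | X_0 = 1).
q = 1

Mean offspring μ = 0·5/16 + 1·69/112 + 2·1/14 = 85/112 ≤ 1. For μ ≤ 1 with offspring not concentrated at 1, the Galton-Watson process goes extinct almost surely, so q = 1.
(Algebraic check: The pgf is f(s) = 5/16 + 69/112·s + 1/14·s². The extinction probability q is the smallest fixed point of f in [0, 1]. Setting s = f(s):
  1/14·s² + (69/112 − 1)·s + 5/16 = 0
  1/14·s² − (5/16 + 1/14)·s + 5/16 = 0
which factors as (s − 1)·(1/14·s − 5/16) = 0, giving roots s = 1 and s = (5/16)/(1/14) = 35/8. Since 35/8 ≥ 1, the smallest root in [0, 1] is s = 1.)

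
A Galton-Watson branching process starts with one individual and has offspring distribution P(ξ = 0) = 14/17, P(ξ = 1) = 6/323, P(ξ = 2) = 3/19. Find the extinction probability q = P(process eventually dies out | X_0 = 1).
q = 1

Mean offspring μ = 0·14/17 + 1·6/323 + 2·3/19 = 108/323 ≤ 1. For μ ≤ 1 with offspring not concentrated at 1, the Galton-Watson process goes extinct almost surely, so q = 1.
(Algebraic check: The pgf is f(s) = 14/17 + 6/323·s + 3/19·s². The extinction probability q is the smallest fixed point of f in [0, 1]. Setting s = f(s):
  3/19·s² + (6/323 − 1)·s + 14/17 = 0
  3/19·s² − (14/17 + 3/19)·s + 14/17 = 0
which factors as (s − 1)·(3/19·s − 14/17) = 0, giving roots s = 1 and s = (14/17)/(3/19) = 266/51. Since 266/51 ≥ 1, the smallest root in [0, 1] is s = 1.)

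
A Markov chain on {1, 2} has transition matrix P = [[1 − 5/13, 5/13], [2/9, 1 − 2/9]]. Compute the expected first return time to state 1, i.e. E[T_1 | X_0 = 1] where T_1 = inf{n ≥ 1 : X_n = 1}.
E[T_1 | X_0 = 1] = 1/π_1 = 71/26

For an irreducible recurrent Markov chain with stationary distribution π, E[T_i | X_0 = i] = 1/π_i (Kac's formula). Here π_1 = (2/9)/(5/13 + 2/9) = (2/9)/(71/117) = 26/71, so E[T_1 | X_0 = 1] = 1/π_1 = (5/13 + 2/9)/(2/9) = (71/117)/(2/9) = 71/26.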